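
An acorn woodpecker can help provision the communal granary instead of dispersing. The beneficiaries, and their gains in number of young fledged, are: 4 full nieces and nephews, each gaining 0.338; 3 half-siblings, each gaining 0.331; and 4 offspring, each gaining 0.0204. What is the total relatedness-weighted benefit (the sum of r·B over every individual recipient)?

r to a full niece or nephew = 0.25 (full aunt/uncle↔niece/nephew: two paths of length 3 through the shared grandparent pair: r = 2·(1/2)^3 = 1/4).
r to a half-sibling = 0.25 (half-sibs share one parent — one path of length 2: r = (1/2)^2 = 1/4).
r to an offspring = 0.5 (one parent–offspring link: r = (1/2)^1 = 1/2).
Summing one r·B term per recipient: 4·0.25·0.338 + 3·0.25·0.331 + 4·0.5·0.0204 = 0.62705.

0.62705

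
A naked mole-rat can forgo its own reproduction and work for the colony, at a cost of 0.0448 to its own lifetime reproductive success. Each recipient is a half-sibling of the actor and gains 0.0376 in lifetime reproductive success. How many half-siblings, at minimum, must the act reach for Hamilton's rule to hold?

5

r to a half-sibling = 1/4 (half-sibs share one parent — one path of length 2: r = (1/2)^2 = 1/4).
Hamilton's rule: n·r·B > C  ⇒  n > C/(r·B) = 0.0448/(0.25·0.0376) = 4.766.
The smallest integer exceeding 4.766 is 5.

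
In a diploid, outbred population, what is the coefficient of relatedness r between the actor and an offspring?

One parent–offspring link: r = (1/2)^1 = 1/2.

0.5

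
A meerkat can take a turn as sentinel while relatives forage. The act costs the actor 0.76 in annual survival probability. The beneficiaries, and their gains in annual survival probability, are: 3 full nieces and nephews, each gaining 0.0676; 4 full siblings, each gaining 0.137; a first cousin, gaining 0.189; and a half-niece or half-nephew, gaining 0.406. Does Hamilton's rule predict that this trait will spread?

No

Hamilton's rule: the trait is favored when the sum of r·B over every recipient exceeds the actor's cost C.
r to a full niece or nephew = 0.25 (full aunt/uncle↔niece/nephew: two paths of length 3 through the shared grandparent pair: r = 2·(1/2)^3 = 1/4).
r to a full sibling = 1/2 (full sibs share both parents — two paths of length 2: r = 2·(1/2)^2 = 1/2).
r to a first cousin = 1/8 (first cousins share one grandparent pair — two paths of length 4: r = 2·(1/2)^4 = 1/8).
r to a half-niece or half-nephew = 0.125 (half-aunt/uncle↔niece/nephew: one path of length 3: r = (1/2)^3 = 1/8).
Summing one r·B term per recipient: 3·0.25·0.0676 + 4·0.5·0.137 + 1·0.125·0.189 + 1·0.125·0.406 = 0.399075.
0.399075 < 0.76: the indirect benefit is less than the cost.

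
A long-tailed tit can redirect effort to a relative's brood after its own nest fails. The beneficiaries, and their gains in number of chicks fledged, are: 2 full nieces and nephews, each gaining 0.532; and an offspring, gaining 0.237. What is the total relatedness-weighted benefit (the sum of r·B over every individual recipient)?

0.3845

r to a full niece or nephew = 0.25 (full aunt/uncle↔niece/nephew: two paths of length 3 through the shared grandparent pair: r = 2·(1/2)^3 = 1/4).
r to an offspring = 1/2 (one parent–offspring link: r = (1/2)^1 = 1/2).
Summing one r·B term per recipient: 2·0.25·0.532 + 1·0.5·0.237 = 0.3845.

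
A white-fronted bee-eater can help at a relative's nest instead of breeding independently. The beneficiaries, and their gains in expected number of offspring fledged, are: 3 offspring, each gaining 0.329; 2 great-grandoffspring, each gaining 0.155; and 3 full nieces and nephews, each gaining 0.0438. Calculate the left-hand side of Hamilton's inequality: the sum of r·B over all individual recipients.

0.5651

r to an offspring = 1/2 (one parent–offspring link: r = (1/2)^1 = 1/2).
r to a great-grandoffspring = 0.125 (three parent–offspring links: r = (1/2)^3 = 1/8).
r to a full niece or nephew = 1/4 (full aunt/uncle↔niece/nephew: two paths of length 3 through the shared grandparent pair: r = 2·(1/2)^3 = 1/4).
Summing one r·B term per recipient: 3·0.5·0.329 + 2·0.125·0.155 + 3·0.25·0.0438 = 0.5651.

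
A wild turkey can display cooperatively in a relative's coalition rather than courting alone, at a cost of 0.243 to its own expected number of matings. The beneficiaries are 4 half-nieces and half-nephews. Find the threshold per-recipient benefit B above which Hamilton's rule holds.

r to a half-niece or half-nephew = 1/8 (half-aunt/uncle↔niece/nephew: one path of length 3: r = (1/2)^3 = 1/8).
Hamilton's rule with n recipients of equal r: n·r·B > C, so B > C/(n·r) = 0.243/(4·0.125) = 0.486.

0.486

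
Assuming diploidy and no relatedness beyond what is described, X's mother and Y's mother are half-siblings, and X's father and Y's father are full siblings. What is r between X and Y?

0.1875

Independent pedigree routes through distinct common ancestors add.
X and Y are related in two ways: half first cousins through their mothers (r = 1/16) and first cousins through their fathers (r = 1/8).
r = 1/16 + 1/8 = 0.1875.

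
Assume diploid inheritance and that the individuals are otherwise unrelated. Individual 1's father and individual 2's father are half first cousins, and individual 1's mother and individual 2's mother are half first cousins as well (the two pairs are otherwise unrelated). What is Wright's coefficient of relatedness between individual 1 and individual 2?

With two independent routes of shared ancestry, r is the sum of the two contributions.
Individual 1 and individual 2 are related in two ways: half second cousins through their fathers (r = 1/64) and half second cousins through their mothers (r = 1/64).
r = 1/64 + 1/64 = 0.03125.

0.03125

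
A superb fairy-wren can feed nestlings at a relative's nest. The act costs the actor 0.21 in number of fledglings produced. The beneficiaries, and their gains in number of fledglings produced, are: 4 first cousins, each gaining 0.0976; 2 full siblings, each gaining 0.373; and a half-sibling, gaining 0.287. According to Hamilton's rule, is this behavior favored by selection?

Hamilton's rule: the trait is favored when the sum of r·B over every recipient exceeds the actor's cost C.
r to a first cousin = 0.125 (first cousins share one grandparent pair — two paths of length 4: r = 2·(1/2)^4 = 1/8).
r to a full sibling = 1/2 (full sibs share both parents — two paths of length 2: r = 2·(1/2)^2 = 1/2).
r to a half-sibling = 1/4 (half-sibs share one parent — one path of length 2: r = (1/2)^2 = 1/4).
Summing one r·B term per recipient: 4·0.125·0.0976 + 2·0.5·0.373 + 1·0.25·0.287 = 0.49355.
0.49355 > 0.21: the indirect benefit exceeds the cost.

Yes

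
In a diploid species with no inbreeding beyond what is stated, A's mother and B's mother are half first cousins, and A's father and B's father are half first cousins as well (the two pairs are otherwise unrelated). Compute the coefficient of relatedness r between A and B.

0.03125

Independent pedigree routes through distinct common ancestors add.
A and B are related in two ways: half second cousins through their mothers (r = 1/64) and half second cousins through their fathers (r = 1/64).
r = 1/64 + 1/64 = 0.03125.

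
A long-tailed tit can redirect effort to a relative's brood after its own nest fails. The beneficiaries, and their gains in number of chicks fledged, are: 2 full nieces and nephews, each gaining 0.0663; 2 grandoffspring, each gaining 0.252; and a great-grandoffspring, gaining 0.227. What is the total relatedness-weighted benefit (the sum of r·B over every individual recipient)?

r to a full niece or nephew = 1/4 (full aunt/uncle↔niece/nephew: two paths of length 3 through the shared grandparent pair: r = 2·(1/2)^3 = 1/4).
r to a grandoffspring = 0.25 (two parent–offspring links: r = (1/2)^2 = 1/4).
r to a great-grandoffspring = 0.125 (three parent–offspring links: r = (1/2)^3 = 1/8).
Summing one r·B term per recipient: 2·0.25·0.0663 + 2·0.25·0.252 + 1·0.125·0.227 = 0.187525.

0.187525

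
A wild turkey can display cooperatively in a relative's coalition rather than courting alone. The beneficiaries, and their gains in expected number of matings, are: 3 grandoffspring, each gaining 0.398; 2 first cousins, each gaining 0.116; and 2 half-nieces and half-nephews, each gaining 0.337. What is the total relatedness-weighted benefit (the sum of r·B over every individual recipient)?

0.41175

r to a grandoffspring = 0.25 (two parent–offspring links: r = (1/2)^2 = 1/4).
r to a first cousin = 0.125 (first cousins share one grandparent pair — two paths of length 4: r = 2·(1/2)^4 = 1/8).
r to a half-niece or half-nephew = 1/8 (half-aunt/uncle↔niece/nephew: one path of length 3: r = (1/2)^3 = 1/8).
Summing one r·B term per recipient: 3·0.25·0.398 + 2·0.125·0.116 + 2·0.125·0.337 = 0.41175.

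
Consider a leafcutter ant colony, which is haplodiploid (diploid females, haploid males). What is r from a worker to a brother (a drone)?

0.25

Her haploid brother carries none of their father's genes and a random half of their mother's genome; that half matches the maternal half of her own genome with probability 1/2: r = 1/2 · 1/2 = 1/4.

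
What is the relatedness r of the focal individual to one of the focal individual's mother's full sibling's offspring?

Each parent–offspring link contributes a factor of 1/2, and independent paths through distinct common ancestors add.
First cousins share one grandparent pair — two paths of length 4: r = 2·(1/2)^4 = 1/8.

0.125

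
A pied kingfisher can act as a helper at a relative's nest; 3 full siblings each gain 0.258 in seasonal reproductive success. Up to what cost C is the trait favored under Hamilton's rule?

0.387

r to a full sibling = 1/2 (full sibs share both parents — two paths of length 2: r = 2·(1/2)^2 = 1/2).
Hamilton's rule: n·r·B > C, so the trait is favored while C < n·r·B = 3·0.5·0.258 = 0.387.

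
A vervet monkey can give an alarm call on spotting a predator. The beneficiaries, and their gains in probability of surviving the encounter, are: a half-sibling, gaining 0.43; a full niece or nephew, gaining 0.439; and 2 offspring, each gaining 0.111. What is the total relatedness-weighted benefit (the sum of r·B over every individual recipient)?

0.32825

r to a half-sibling = 0.25 (half-sibs share one parent — one path of length 2: r = (1/2)^2 = 1/4).
r to a full niece or nephew = 1/4 (full aunt/uncle↔niece/nephew: two paths of length 3 through the shared grandparent pair: r = 2·(1/2)^3 = 1/4).
r to an offspring = 1/2 (one parent–offspring link: r = (1/2)^1 = 1/2).
Summing one r·B term per recipient: 1·0.25·0.43 + 1·0.25·0.439 + 2·0.5·0.111 = 0.32825.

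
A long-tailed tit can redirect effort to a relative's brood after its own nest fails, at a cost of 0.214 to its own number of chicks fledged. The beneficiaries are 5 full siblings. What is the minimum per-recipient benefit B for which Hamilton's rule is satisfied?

0.0856

r to a full sibling = 1/2 (full sibs share both parents — two paths of length 2: r = 2·(1/2)^2 = 1/2).
Hamilton's rule with n recipients of equal r: n·r·B > C, so B > C/(n·r) = 0.214/(5·0.5) = 0.0856.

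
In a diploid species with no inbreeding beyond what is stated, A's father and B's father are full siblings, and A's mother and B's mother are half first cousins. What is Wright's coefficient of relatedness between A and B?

0.140625

With two independent routes of shared ancestry, r is the sum of the two contributions.
A and B are related in two ways: first cousins through their fathers (r = 1/8) and half second cousins through their mothers (r = 1/64).
r = 1/8 + 1/64 = 0.140625.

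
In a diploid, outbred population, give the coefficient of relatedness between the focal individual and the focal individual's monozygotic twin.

Each parent–offspring link contributes a factor of 1/2, and independent paths through distinct common ancestors add.
Monozygotic twins share every allele identical by descent: r = 1.

1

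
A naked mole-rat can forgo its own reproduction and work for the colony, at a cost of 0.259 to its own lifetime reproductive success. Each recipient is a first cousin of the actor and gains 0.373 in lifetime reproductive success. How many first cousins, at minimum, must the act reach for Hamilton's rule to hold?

6

r to a first cousin = 1/8 (first cousins share one grandparent pair — two paths of length 4: r = 2·(1/2)^4 = 1/8).
Hamilton's rule: n·r·B > C  ⇒  n > C/(r·B) = 0.259/(0.125·0.373) = 5.555.
The smallest integer exceeding 5.555 is 6.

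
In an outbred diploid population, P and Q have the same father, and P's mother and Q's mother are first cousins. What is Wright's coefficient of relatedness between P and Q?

With two independent routes of shared ancestry, r is the sum of the two contributions.
P and Q are related in two ways: half-sibs through their shared father (r = 1/4) and second cousins through their mothers (r = 1/32).
r = 1/4 + 1/32 = 0.28125.

0.28125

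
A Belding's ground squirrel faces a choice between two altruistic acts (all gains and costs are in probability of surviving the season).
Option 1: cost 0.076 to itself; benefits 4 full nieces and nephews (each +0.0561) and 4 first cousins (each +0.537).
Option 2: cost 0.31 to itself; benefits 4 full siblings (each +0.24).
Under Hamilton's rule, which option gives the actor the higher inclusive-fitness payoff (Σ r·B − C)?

Option 1: r to a full niece or nephew = 0.25.
Option 1: r to a first cousin = 0.125.
Option 1: Σ r·B − C = (4·0.25·0.0561 + 4·0.125·0.537) − 0.076 = 0.2486.
Option 2: r to a full sibling = 0.5.
Option 2: Σ r·B − C = (4·0.5·0.24) − 0.31 = 0.17.
Option 1 has the higher net inclusive-fitness payoff.

Option 1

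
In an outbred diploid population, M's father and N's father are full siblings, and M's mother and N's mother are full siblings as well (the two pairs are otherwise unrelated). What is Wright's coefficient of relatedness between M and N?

Relatedness sums over independent paths through distinct common ancestors.
M and N are related in two ways: first cousins through their fathers (r = 1/8) and first cousins through their mothers (r = 1/8) — i.e. double first cousins.
r = 1/8 + 1/8 = 1/4 = 0.25.

0.25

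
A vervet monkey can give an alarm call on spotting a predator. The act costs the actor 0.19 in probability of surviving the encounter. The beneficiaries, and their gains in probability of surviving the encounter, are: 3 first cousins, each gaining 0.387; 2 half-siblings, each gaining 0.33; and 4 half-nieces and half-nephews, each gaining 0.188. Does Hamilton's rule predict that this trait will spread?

Yes

Hamilton's rule: the trait is favored when the sum of r·B over every recipient exceeds the actor's cost C.
r to a first cousin = 0.125 (first cousins share one grandparent pair — two paths of length 4: r = 2·(1/2)^4 = 1/8).
r to a half-sibling = 1/4 (half-sibs share one parent — one path of length 2: r = (1/2)^2 = 1/4).
r to a half-niece or half-nephew = 1/8 (half-aunt/uncle↔niece/nephew: one path of length 3: r = (1/2)^3 = 1/8).
Summing one r·B term per recipient: 3·0.125·0.387 + 2·0.25·0.33 + 4·0.125·0.188 = 0.404125.
0.404125 > 0.19: the indirect benefit exceeds the cost.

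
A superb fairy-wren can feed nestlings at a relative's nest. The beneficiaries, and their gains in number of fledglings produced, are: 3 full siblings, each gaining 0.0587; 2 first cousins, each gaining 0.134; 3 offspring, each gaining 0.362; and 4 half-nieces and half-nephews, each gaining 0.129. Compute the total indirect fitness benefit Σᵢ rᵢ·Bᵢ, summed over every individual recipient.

0.72905

r to a full sibling = 1/2 (full sibs share both parents — two paths of length 2: r = 2·(1/2)^2 = 1/2).
r to a first cousin = 1/8 (first cousins share one grandparent pair — two paths of length 4: r = 2·(1/2)^4 = 1/8).
r to an offspring = 1/2 (one parent–offspring link: r = (1/2)^1 = 1/2).
r to a half-niece or half-nephew = 1/8 (half-aunt/uncle↔niece/nephew: one path of length 3: r = (1/2)^3 = 1/8).
Summing one r·B term per recipient: 3·0.5·0.0587 + 2·0.125·0.134 + 3·0.5·0.362 + 4·0.125·0.129 = 0.72905.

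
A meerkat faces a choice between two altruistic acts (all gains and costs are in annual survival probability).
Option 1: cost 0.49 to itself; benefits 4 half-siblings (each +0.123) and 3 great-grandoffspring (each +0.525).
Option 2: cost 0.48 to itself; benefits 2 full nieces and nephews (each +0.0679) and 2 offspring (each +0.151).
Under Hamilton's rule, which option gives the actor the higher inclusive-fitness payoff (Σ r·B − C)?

Option 1: r to a half-sibling = 0.25.
Option 1: r to a great-grandoffspring = 0.125.
Option 1: Σ r·B − C = (4·0.25·0.123 + 3·0.125·0.525) − 0.49 = -0.170125.
Option 2: r to a full niece or nephew = 0.25.
Option 2: r to an offspring = 0.5.
Option 2: Σ r·B − C = (2·0.25·0.0679 + 2·0.5·0.151) − 0.48 = -0.29505.
Option 1 has the higher net inclusive-fitness payoff.

Option 1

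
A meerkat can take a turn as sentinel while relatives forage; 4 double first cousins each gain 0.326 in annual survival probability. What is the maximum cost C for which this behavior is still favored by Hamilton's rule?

0.326

r to a double first cousin = 1/4 (double first cousins share both grandparent pairs — four paths of length 4: r = 4·(1/2)^4 = 1/4).
Hamilton's rule: n·r·B > C, so the trait is favored while C < n·r·B = 4·0.25·0.326 = 0.326.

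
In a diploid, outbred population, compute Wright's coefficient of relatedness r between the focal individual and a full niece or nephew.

0.25

Each parent–offspring link contributes a factor of 1/2, and independent paths through distinct common ancestors add.
Full aunt/uncle↔niece/nephew: two paths of length 3 through the shared grandparent pair: r = 2·(1/2)^3 = 1/4.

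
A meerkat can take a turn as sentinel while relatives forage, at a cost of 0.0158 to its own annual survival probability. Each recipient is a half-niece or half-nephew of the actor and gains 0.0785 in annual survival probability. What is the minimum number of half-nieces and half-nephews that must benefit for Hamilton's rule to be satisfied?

r to a half-niece or half-nephew = 1/8 (half-aunt/uncle↔niece/nephew: one path of length 3: r = (1/2)^3 = 1/8).
Hamilton's rule: n·r·B > C  ⇒  n > C/(r·B) = 0.0158/(0.125·0.0785) = 1.61.
The smallest integer exceeding 1.61 is 2.

2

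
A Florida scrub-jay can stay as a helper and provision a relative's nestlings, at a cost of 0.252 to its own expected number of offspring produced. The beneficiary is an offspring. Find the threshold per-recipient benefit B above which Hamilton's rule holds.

0.504

r to an offspring = 0.5 (one parent–offspring link: r = (1/2)^1 = 1/2).
Hamilton's rule with n recipients of equal r: n·r·B > C, so B > C/(n·r) = 0.252/(1·0.5) = 0.504.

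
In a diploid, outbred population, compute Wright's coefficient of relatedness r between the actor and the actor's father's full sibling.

Each parent–offspring link contributes a factor of 1/2, and independent paths through distinct common ancestors add.
Full aunt/uncle↔niece/nephew: two paths of length 3 through the shared grandparent pair: r = 2·(1/2)^3 = 1/4.

0.25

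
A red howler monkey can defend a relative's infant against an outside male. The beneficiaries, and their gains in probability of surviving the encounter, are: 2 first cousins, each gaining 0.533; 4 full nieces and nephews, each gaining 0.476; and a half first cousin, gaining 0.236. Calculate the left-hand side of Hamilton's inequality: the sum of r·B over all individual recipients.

0.624

r to a first cousin = 1/8 (first cousins share one grandparent pair — two paths of length 4: r = 2·(1/2)^4 = 1/8).
r to a full niece or nephew = 1/4 (full aunt/uncle↔niece/nephew: two paths of length 3 through the shared grandparent pair: r = 2·(1/2)^3 = 1/4).
r to a half first cousin = 0.0625 (half first cousins share one grandparent — one path of length 4: r = (1/2)^4 = 1/16).
Summing one r·B term per recipient: 2·0.125·0.533 + 4·0.25·0.476 + 1·0.0625·0.236 = 0.624.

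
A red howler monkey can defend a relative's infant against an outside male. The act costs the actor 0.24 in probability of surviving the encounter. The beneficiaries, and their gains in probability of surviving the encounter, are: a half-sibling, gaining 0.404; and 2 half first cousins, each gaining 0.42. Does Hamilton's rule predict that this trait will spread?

Hamilton's rule: the trait is favored when the sum of r·B over every recipient exceeds the actor's cost C.
r to a half-sibling = 1/4 (half-sibs share one parent — one path of length 2: r = (1/2)^2 = 1/4).
r to a half first cousin = 0.0625 (half first cousins share one grandparent — one path of length 4: r = (1/2)^4 = 1/16).
Summing one r·B term per recipient: 1·0.25·0.404 + 2·0.0625·0.42 = 0.1535.
0.1535 < 0.24: the indirect benefit is less than the cost.

No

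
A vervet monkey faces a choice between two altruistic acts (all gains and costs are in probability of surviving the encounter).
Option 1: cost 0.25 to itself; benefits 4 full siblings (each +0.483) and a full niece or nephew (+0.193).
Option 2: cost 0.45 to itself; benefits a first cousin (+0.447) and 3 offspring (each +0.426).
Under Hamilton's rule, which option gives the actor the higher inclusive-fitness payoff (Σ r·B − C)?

Option 1

Option 1: r to a full sibling = 0.5.
Option 1: r to a full niece or nephew = 0.25.
Option 1: Σ r·B − C = (4·0.5·0.483 + 1·0.25·0.193) − 0.25 = 0.76425.
Option 2: r to a first cousin = 0.125.
Option 2: r to an offspring = 0.5.
Option 2: Σ r·B − C = (1·0.125·0.447 + 3·0.5·0.426) − 0.45 = 0.244875.
Option 1 has the higher net inclusive-fitness payoff.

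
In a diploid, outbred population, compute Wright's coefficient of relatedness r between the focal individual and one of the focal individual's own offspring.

0.5

Each parent–offspring link contributes a factor of 1/2, and independent paths through distinct common ancestors add.
One parent–offspring link: r = (1/2)^1 = 1/2.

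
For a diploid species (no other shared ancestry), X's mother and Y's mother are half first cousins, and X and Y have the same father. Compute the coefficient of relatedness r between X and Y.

Relatedness sums over independent paths through distinct common ancestors.
X and Y are related in two ways: half second cousins through their mothers (r = 1/64) and half-sibs through their shared father (r = 1/4).
r = 1/64 + 1/4 = 0.265625.

0.265625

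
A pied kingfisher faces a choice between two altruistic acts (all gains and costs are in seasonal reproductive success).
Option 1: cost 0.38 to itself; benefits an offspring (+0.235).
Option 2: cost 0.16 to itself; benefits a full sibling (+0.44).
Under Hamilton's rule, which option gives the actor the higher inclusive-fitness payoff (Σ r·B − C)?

Option 2

Option 1: r to an offspring = 0.5.
Option 1: Σ r·B − C = (1·0.5·0.235) − 0.38 = -0.2625.
Option 2: r to a full sibling = 0.5.
Option 2: Σ r·B − C = (1·0.5·0.44) − 0.16 = 0.06.
Option 2 has the higher net inclusive-fitness payoff.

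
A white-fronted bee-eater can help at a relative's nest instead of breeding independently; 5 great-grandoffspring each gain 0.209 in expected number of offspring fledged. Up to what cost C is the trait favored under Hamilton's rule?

r to a great-grandoffspring = 0.125 (three parent–offspring links: r = (1/2)^3 = 1/8).
Hamilton's rule: n·r·B > C, so the trait is favored while C < n·r·B = 5·0.125·0.209 = 0.130625.

0.130625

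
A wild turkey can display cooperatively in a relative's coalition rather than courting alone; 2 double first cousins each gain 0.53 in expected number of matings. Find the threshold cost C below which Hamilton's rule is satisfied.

0.265

r to a double first cousin = 1/4 (double first cousins share both grandparent pairs — four paths of length 4: r = 4·(1/2)^4 = 1/4).
Hamilton's rule: n·r·B > C, so the trait is favored while C < n·r·B = 2·0.25·0.53 = 0.265.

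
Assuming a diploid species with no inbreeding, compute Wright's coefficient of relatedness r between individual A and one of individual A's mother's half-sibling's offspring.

0.0625

Each parent–offspring link contributes a factor of 1/2, and independent paths through distinct common ancestors add.
Half first cousins share one grandparent — one path of length 4: r = (1/2)^4 = 1/16.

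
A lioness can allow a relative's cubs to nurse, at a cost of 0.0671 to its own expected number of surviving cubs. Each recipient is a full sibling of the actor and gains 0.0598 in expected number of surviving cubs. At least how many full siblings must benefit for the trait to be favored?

r to a full sibling = 1/2 (full sibs share both parents — two paths of length 2: r = 2·(1/2)^2 = 1/2).
Hamilton's rule: n·r·B > C  ⇒  n > C/(r·B) = 0.0671/(0.5·0.0598) = 2.244.
The smallest integer exceeding 2.244 is 3.

3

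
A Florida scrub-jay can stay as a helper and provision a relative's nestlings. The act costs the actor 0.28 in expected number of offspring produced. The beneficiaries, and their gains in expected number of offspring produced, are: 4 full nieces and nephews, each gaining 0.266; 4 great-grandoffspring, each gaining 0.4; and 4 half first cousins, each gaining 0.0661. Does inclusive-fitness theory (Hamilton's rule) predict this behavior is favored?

Hamilton's rule: the trait is favored when the sum of r·B over every recipient exceeds the actor's cost C.
r to a full niece or nephew = 1/4 (full aunt/uncle↔niece/nephew: two paths of length 3 through the shared grandparent pair: r = 2·(1/2)^3 = 1/4).
r to a great-grandoffspring = 1/8 (three parent–offspring links: r = (1/2)^3 = 1/8).
r to a half first cousin = 0.0625 (half first cousins share one grandparent — one path of length 4: r = (1/2)^4 = 1/16).
Summing one r·B term per recipient: 4·0.25·0.266 + 4·0.125·0.4 + 4·0.0625·0.0661 = 0.482525.
0.482525 > 0.28: the indirect benefit exceeds the cost.

Yes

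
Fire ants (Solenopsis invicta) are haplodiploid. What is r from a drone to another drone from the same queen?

Haploid brothers each carry a random half of the queen's diploid genome, so on average they share half: r = 1/2.

0.5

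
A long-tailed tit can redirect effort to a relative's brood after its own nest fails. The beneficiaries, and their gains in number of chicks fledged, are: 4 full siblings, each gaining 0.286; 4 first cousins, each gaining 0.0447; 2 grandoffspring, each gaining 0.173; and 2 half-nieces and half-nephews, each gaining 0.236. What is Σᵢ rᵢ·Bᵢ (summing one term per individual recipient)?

r to a full sibling = 0.5 (full sibs share both parents — two paths of length 2: r = 2·(1/2)^2 = 1/2).
r to a first cousin = 1/8 (first cousins share one grandparent pair — two paths of length 4: r = 2·(1/2)^4 = 1/8).
r to a grandoffspring = 1/4 (two parent–offspring links: r = (1/2)^2 = 1/4).
r to a half-niece or half-nephew = 1/8 (half-aunt/uncle↔niece/nephew: one path of length 3: r = (1/2)^3 = 1/8).
Summing one r·B term per recipient: 4·0.5·0.286 + 4·0.125·0.0447 + 2·0.25·0.173 + 2·0.125·0.236 = 0.73985.

0.73985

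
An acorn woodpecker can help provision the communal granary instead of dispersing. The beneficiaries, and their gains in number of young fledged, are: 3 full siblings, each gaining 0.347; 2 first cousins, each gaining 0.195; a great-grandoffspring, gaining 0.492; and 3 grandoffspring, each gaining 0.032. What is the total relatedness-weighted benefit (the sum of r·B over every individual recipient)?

r to a full sibling = 1/2 (full sibs share both parents — two paths of length 2: r = 2·(1/2)^2 = 1/2).
r to a first cousin = 1/8 (first cousins share one grandparent pair — two paths of length 4: r = 2·(1/2)^4 = 1/8).
r to a great-grandoffspring = 0.125 (three parent–offspring links: r = (1/2)^3 = 1/8).
r to a grandoffspring = 0.25 (two parent–offspring links: r = (1/2)^2 = 1/4).
Summing one r·B term per recipient: 3·0.5·0.347 + 2·0.125·0.195 + 1·0.125·0.492 + 3·0.25·0.032 = 0.65475.

0.65475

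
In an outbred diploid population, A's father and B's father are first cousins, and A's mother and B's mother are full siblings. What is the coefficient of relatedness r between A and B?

0.15625

Independent pedigree routes through distinct common ancestors add.
A and B are related in two ways: second cousins through their fathers (r = 1/32) and first cousins through their mothers (r = 1/8).
r = 1/32 + 1/8 = 0.15625.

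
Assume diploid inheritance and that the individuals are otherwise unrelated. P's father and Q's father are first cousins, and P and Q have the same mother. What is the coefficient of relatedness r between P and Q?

0.28125

Independent pedigree routes through distinct common ancestors add.
P and Q are related in two ways: second cousins through their fathers (r = 1/32) and half-sibs through their shared mother (r = 1/4).
r = 1/32 + 1/4 = 9/32 = 0.28125.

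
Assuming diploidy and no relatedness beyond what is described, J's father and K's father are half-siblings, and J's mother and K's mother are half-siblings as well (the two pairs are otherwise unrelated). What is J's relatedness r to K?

With two independent routes of shared ancestry, r is the sum of the two contributions.
J and K are related in two ways: half first cousins through their fathers (r = 1/16) and half first cousins through their mothers (r = 1/16).
r = 1/16 + 1/16 = 0.125.

0.125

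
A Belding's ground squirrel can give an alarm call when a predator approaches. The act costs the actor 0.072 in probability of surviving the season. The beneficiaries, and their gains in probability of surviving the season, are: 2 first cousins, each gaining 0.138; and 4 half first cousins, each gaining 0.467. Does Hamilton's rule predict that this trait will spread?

Hamilton's rule: the trait is favored when the sum of r·B over every recipient exceeds the actor's cost C.
r to a first cousin = 1/8 (first cousins share one grandparent pair — two paths of length 4: r = 2·(1/2)^4 = 1/8).
r to a half first cousin = 1/16 (half first cousins share one grandparent — one path of length 4: r = (1/2)^4 = 1/16).
Summing one r·B term per recipient: 2·0.125·0.138 + 4·0.0625·0.467 = 0.15125.
0.15125 > 0.072: the indirect benefit exceeds the cost.

Yes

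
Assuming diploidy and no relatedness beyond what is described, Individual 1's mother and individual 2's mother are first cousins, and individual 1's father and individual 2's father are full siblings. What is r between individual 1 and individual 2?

Independent pedigree routes through distinct common ancestors add.
Individual 1 and individual 2 are related in two ways: second cousins through their mothers (r = 1/32) and first cousins through their fathers (r = 1/8).
r = 1/32 + 1/8 = 5/32 = 0.15625.

0.15625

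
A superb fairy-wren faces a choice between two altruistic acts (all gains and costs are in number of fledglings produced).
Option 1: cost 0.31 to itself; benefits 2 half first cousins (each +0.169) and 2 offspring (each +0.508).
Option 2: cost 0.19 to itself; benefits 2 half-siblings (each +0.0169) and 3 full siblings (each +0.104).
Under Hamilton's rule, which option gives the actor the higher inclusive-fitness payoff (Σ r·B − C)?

Option 1

Option 1: r to a half first cousin = 0.0625.
Option 1: r to an offspring = 0.5.
Option 1: Σ r·B − C = (2·0.0625·0.169 + 2·0.5·0.508) − 0.31 = 0.219125.
Option 2: r to a half-sibling = 0.25.
Option 2: r to a full sibling = 0.5.
Option 2: Σ r·B − C = (2·0.25·0.0169 + 3·0.5·0.104) − 0.19 = -0.02555.
Option 1 has the higher net inclusive-fitness payoff.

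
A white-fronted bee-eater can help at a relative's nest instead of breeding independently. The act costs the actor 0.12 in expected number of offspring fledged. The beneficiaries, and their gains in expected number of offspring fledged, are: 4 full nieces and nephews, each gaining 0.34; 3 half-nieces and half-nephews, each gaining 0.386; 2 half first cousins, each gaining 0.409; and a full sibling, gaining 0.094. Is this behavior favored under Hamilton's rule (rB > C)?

Yes

Hamilton's rule: the trait is favored when the sum of r·B over every recipient exceeds the actor's cost C.
r to a full niece or nephew = 0.25 (full aunt/uncle↔niece/nephew: two paths of length 3 through the shared grandparent pair: r = 2·(1/2)^3 = 1/4).
r to a half-niece or half-nephew = 0.125 (half-aunt/uncle↔niece/nephew: one path of length 3: r = (1/2)^3 = 1/8).
r to a half first cousin = 0.0625 (half first cousins share one grandparent — one path of length 4: r = (1/2)^4 = 1/16).
r to a full sibling = 1/2 (full sibs share both parents — two paths of length 2: r = 2·(1/2)^2 = 1/2).
Summing one r·B term per recipient: 4·0.25·0.34 + 3·0.125·0.386 + 2·0.0625·0.409 + 1·0.5·0.094 = 0.582875.
0.582875 > 0.12: the indirect benefit exceeds the cost.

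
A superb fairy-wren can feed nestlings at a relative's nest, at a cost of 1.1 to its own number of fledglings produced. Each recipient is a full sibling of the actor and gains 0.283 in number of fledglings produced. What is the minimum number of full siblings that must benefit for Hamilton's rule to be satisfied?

r to a full sibling = 0.5 (full sibs share both parents — two paths of length 2: r = 2·(1/2)^2 = 1/2).
Hamilton's rule: n·r·B > C  ⇒  n > C/(r·B) = 1.1/(0.5·0.283) = 7.774.
The smallest integer exceeding 7.774 is 8.

8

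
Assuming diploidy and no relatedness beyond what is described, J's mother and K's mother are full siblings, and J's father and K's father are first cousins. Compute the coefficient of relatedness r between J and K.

Wright's path rule: contributions from independent ancestry routes add.
J and K are related in two ways: first cousins through their mothers (r = 1/8) and second cousins through their fathers (r = 1/32).
r = 1/8 + 1/32 = 5/32 = 0.15625.

0.15625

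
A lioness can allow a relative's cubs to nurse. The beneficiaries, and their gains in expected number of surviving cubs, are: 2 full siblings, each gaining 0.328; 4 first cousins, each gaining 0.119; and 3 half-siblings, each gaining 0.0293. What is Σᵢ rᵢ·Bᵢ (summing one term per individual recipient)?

0.409475

r to a full sibling = 1/2 (full sibs share both parents — two paths of length 2: r = 2·(1/2)^2 = 1/2).
r to a first cousin = 1/8 (first cousins share one grandparent pair — two paths of length 4: r = 2·(1/2)^4 = 1/8).
r to a half-sibling = 1/4 (half-sibs share one parent — one path of length 2: r = (1/2)^2 = 1/4).
Summing one r·B term per recipient: 2·0.5·0.328 + 4·0.125·0.119 + 3·0.25·0.0293 = 0.409475.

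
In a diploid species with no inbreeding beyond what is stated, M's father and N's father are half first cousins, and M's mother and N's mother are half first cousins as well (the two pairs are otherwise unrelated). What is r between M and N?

Independent pedigree routes through distinct common ancestors add.
M and N are related in two ways: half second cousins through their fathers (r = 1/64) and half second cousins through their mothers (r = 1/64).
r = 1/64 + 1/64 = 1/32 = 0.03125.

0.03125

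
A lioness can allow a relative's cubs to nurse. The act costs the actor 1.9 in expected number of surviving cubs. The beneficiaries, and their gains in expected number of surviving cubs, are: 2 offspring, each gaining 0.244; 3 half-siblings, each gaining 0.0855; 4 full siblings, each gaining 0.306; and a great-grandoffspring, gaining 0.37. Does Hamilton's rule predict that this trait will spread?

No

Hamilton's rule: the trait is favored when the sum of r·B over every recipient exceeds the actor's cost C.
r to an offspring = 1/2 (one parent–offspring link: r = (1/2)^1 = 1/2).
r to a half-sibling = 1/4 (half-sibs share one parent — one path of length 2: r = (1/2)^2 = 1/4).
r to a full sibling = 1/2 (full sibs share both parents — two paths of length 2: r = 2·(1/2)^2 = 1/2).
r to a great-grandoffspring = 1/8 (three parent–offspring links: r = (1/2)^3 = 1/8).
Summing one r·B term per recipient: 2·0.5·0.244 + 3·0.25·0.0855 + 4·0.5·0.306 + 1·0.125·0.37 = 0.966375.
0.966375 < 1.9: the indirect benefit is less than the cost.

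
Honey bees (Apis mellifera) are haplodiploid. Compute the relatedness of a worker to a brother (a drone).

Her haploid brother carries none of their father's genes and a random half of their mother's genome; that half matches the maternal half of her own genome with probability 1/2: r = 1/2 · 1/2 = 1/4.

0.25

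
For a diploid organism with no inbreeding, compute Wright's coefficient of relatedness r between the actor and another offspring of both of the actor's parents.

Each parent–offspring link contributes a factor of 1/2, and independent paths through distinct common ancestors add.
Full sibs share both parents — two paths of length 2: r = 2·(1/2)^2 = 1/2.

0.5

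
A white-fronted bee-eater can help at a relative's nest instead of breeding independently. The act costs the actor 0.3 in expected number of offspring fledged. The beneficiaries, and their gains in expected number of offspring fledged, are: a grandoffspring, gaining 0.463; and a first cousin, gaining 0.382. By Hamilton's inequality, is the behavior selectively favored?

Hamilton's rule: the trait is favored when the sum of r·B over every recipient exceeds the actor's cost C.
r to a grandoffspring = 1/4 (two parent–offspring links: r = (1/2)^2 = 1/4).
r to a first cousin = 0.125 (first cousins share one grandparent pair — two paths of length 4: r = 2·(1/2)^4 = 1/8).
Summing one r·B term per recipient: 1·0.25·0.463 + 1·0.125·0.382 = 0.1635.
0.1635 < 0.3: the indirect benefit is less than the cost.

No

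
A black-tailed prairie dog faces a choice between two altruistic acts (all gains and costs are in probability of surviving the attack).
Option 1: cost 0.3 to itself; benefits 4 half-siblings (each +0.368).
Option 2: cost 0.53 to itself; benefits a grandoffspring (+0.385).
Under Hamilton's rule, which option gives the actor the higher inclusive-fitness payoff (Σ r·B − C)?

Option 1

Option 1: r to a half-sibling = 0.25.
Option 1: Σ r·B − C = (4·0.25·0.368) − 0.3 = 0.068.
Option 2: r to a grandoffspring = 0.25.
Option 2: Σ r·B − C = (1·0.25·0.385) − 0.53 = -0.43375.
Option 1 has the higher net inclusive-fitness payoff.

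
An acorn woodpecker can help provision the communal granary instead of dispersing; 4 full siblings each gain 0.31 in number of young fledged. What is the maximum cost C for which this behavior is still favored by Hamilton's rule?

0.62

r to a full sibling = 1/2 (full sibs share both parents — two paths of length 2: r = 2·(1/2)^2 = 1/2).
Hamilton's rule: n·r·B > C, so the trait is favored while C < n·r·B = 4·0.5·0.31 = 0.62.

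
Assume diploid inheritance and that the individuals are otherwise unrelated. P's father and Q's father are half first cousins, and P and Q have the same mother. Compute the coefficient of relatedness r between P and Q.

Wright's path rule: contributions from independent ancestry routes add.
P and Q are related in two ways: half second cousins through their fathers (r = 1/64) and half-sibs through their shared mother (r = 1/4).
r = 1/64 + 1/4 = 0.265625.

0.265625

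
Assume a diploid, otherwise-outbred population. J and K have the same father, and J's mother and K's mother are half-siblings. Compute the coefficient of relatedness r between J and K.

0.3125

Relatedness sums over independent paths through distinct common ancestors.
J and K are related in two ways: half-sibs through their shared father (r = 1/4) and half first cousins through their mothers (r = 1/16).
r = 1/4 + 1/16 = 5/16 = 0.3125.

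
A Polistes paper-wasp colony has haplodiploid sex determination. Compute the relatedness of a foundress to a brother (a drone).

Her haploid brother carries none of their father's genes and a random half of their mother's genome; that half matches the maternal half of her own genome with probability 1/2: r = 1/2 · 1/2 = 1/4.

0.25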